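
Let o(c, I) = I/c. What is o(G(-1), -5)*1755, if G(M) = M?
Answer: 8775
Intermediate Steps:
o(G(-1), -5)*1755 = -5/(-1)*1755 = -5*(-1)*1755 = 5*1755 = 8775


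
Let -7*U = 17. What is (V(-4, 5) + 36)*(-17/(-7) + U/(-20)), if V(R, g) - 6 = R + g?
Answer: 2193/20 ≈ 109.65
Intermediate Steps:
U = -17/7 (U = -⅐*17 = -17/7 ≈ -2.4286)
V(R, g) = 6 + R + g (V(R, g) = 6 + (R + g) = 6 + R + g)
(V(-4, 5) + 36)*(-17/(-7) + U/(-20)) = ((6 - 4 + 5) + 36)*(-17/(-7) - 17/7/(-20)) = (7 + 36)*(-17*(-⅐) - 17/7*(-1/20)) = 43*(17/7 + 17/140) = 43*(51/20) = 2193/20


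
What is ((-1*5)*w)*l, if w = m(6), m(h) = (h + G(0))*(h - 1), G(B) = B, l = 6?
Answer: -900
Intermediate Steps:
m(h) = h*(-1 + h) (m(h) = (h + 0)*(h - 1) = h*(-1 + h))
w = 30 (w = 6*(-1 + 6) = 6*5 = 30)
((-1*5)*w)*l = (-1*5*30)*6 = -5*30*6 = -150*6 = -900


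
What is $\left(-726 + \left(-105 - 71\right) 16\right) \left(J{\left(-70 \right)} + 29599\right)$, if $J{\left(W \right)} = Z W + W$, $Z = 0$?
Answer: $-104591718$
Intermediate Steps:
$J{\left(W \right)} = W$ ($J{\left(W \right)} = 0 W + W = 0 + W = W$)
$\left(-726 + \left(-105 - 71\right) 16\right) \left(J{\left(-70 \right)} + 29599\right) = \left(-726 + \left(-105 - 71\right) 16\right) \left(-70 + 29599\right) = \left(-726 - 2816\right) 29529 = \left(-3542\right) 29529 = -104591718$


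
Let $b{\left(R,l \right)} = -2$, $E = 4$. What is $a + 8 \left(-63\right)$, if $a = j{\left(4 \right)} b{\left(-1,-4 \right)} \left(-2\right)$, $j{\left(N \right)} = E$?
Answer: $-488$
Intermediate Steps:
$j{\left(N \right)} = 4$
$a = 16$ ($a = 4 \left(-2\right) \left(-2\right) = \left(-8\right) \left(-2\right) = 16$)
$a + 8 \left(-63\right) = 16 + 8 \left(-63\right) = 16 - 504 = -488$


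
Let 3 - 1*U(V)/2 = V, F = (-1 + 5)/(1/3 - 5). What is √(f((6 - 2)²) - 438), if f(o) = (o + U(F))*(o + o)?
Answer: √15722/7 ≈ 17.912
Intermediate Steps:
F = -6/7 (F = 4/(⅓ - 5) = 4/(-14/3) = 4*(-3/14) = -6/7 ≈ -0.85714)
U(V) = 6 - 2*V
f(o) = 2*o*(54/7 + o) (f(o) = (o + (6 - 2*(-6/7)))*(o + o) = (o + (6 + 12/7))*(2*o) = (o + 54/7)*(2*o) = (54/7 + o)*(2*o) = 2*o*(54/7 + o))
√(f((6 - 2)²) - 438) = √(2*(6 - 2)²*(54 + 7*(6 - 2)²)/7 - 438) = √((2/7)*4²*(54 + 7*4²) - 438) = √((2/7)*16*(54 + 7*16) - 438) = √((2/7)*16*(54 + 112) - 438) = √((2/7)*16*166 - 438) = √(5312/7 - 438) = √(2246/7) = √15722/7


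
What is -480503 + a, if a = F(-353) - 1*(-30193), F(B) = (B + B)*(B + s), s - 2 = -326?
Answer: 27652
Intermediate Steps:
s = -324 (s = 2 - 326 = -324)
F(B) = 2*B*(-324 + B) (F(B) = (B + B)*(B - 324) = (2*B)*(-324 + B) = 2*B*(-324 + B))
a = 508155 (a = 2*(-353)*(-324 - 353) - 1*(-30193) = 2*(-353)*(-677) + 30193 = 477962 + 30193 = 508155)
-480503 + a = -480503 + 508155 = 27652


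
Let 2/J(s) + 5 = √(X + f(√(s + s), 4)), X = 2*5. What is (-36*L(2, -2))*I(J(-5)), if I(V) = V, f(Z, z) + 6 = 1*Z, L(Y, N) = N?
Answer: -144/(5 - √(4 + I*√10)) ≈ -47.079 - 12.172*I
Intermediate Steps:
f(Z, z) = -6 + Z (f(Z, z) = -6 + 1*Z = -6 + Z)
X = 10
J(s) = 2/(-5 + √(4 + √2*√s)) (J(s) = 2/(-5 + √(10 + (-6 + √(s + s)))) = 2/(-5 + √(10 + (-6 + √(2*s)))) = 2/(-5 + √(10 + (-6 + √2*√s))) = 2/(-5 + √(4 + √2*√s)))
(-36*L(2, -2))*I(J(-5)) = (-36*(-2))*(2/(-5 + √(4 + √2*√(-5)))) = 72*(2/(-5 + √(4 + √2*(I*√5)))) = 72*(2/(-5 + √(4 + I*√10))) = 144/(-5 + √(4 + I*√10))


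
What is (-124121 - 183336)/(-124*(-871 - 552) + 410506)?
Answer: -307457/586958 ≈ -0.52381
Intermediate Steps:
(-124121 - 183336)/(-124*(-871 - 552) + 410506) = -307457/(-124*(-1423) + 410506) = -307457/(176452 + 410506) = -307457/586958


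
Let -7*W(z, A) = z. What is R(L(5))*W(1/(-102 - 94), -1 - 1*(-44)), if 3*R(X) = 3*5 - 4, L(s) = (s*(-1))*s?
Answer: 11/4116 ≈ 0.0026725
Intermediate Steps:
W(z, A) = -z/7
L(s) = -s**2 (L(s) = (-s)*s = -s**2)
R(X) = 11/3 (R(X) = (3*5 - 4)/3 = (15 - 4)/3 = (1/3)*11 = 11/3)
R(L(5))*W(1/(-102 - 94), -1 - 1*(-44)) = 11*(-1/(7*(-102 - 94)))/3 = 11*(-1/7/(-196))/3 = 11*(-1/7*(-1/196))/3 = (11/3)*(1/1372) = 11/4116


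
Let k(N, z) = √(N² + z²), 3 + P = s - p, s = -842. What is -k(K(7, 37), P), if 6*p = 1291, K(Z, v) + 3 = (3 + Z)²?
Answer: -√40801045/6 ≈ -1064.6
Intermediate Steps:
K(Z, v) = -3 + (3 + Z)²
p = 1291/6 (p = (⅙)*1291 = 1291/6 ≈ 215.17)
P = -6361/6 (P = -3 + (-842 - 1*1291/6) = -3 + (-842 - 1291/6) = -3 - 6343/6 = -6361/6 ≈ -1060.2)
-k(K(7, 37), P) = -√((-3 + (3 + 7)²)² + (-6361/6)²) = -√((-3 + 10²)² + 40462321/36) = -√((-3 + 100)² + 40462321/36) = -√(97² + 40462321/36) = -√(9409 + 40462321/36) = -√(40801045/36) = -√40801045/6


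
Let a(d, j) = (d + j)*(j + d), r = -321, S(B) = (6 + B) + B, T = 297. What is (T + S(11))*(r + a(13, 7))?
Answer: 25675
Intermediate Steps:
S(B) = 6 + 2*B
a(d, j) = (d + j)**2 (a(d, j) = (d + j)*(d + j) = (d + j)**2)
(T + S(11))*(r + a(13, 7)) = (297 + (6 + 2*11))*(-321 + (13 + 7)**2) = (297 + (6 + 22))*(-321 + 20**2) = (297 + 28)*(-321 + 400) = 325*79 = 25675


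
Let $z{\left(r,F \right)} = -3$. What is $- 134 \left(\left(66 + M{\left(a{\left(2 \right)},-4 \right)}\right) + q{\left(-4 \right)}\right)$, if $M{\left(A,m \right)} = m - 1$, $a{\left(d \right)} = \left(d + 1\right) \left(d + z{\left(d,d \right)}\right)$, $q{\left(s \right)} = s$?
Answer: $-7638$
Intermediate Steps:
$a{\left(d \right)} = \left(1 + d\right) \left(-3 + d\right)$ ($a{\left(d \right)} = \left(d + 1\right) \left(d - 3\right) = \left(1 + d\right) \left(-3 + d\right)$)
$M{\left(A,m \right)} = -1 + m$
$- 134 \left(\left(66 + M{\left(a{\left(2 \right)},-4 \right)}\right) + q{\left(-4 \right)}\right) = - 134 \left(\left(66 - 5\right) - 4\right) = - 134 \left(61 - 4\right) = \left(-134\right) 57 = -7638$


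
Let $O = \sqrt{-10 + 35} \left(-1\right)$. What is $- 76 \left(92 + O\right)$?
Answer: $-6612$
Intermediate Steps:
$O = -5$ ($O = \sqrt{25} \left(-1\right) = 5 \left(-1\right) = -5$)
$- 76 \left(92 + O\right) = - 76 \left(92 - 5\right) = \left(-76\right) 87 = -6612$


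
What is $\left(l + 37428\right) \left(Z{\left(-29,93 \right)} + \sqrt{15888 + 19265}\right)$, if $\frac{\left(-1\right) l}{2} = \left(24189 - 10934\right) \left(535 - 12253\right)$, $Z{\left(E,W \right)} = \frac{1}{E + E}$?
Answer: $- \frac{155340804}{29} + 310681608 \sqrt{35153} \approx 5.8245 \cdot 10^{10}$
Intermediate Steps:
$Z{\left(E,W \right)} = \frac{1}{2 E}$
$l = 310644180$ ($l = - 2 \left(24189 - 10934\right) \left(535 - 12253\right) = - 2 \cdot 13255 \left(-11718\right) = \left(-2\right) \left(-155322090\right) = 310644180$)
$\left(l + 37428\right) \left(Z{\left(-29,93 \right)} + \sqrt{15888 + 19265}\right) = \left(310644180 + 37428\right) \left(\frac{1}{2 \left(-29\right)} + \sqrt{15888 + 19265}\right) = 310681608 \left(\frac{1}{2} \left(- \frac{1}{29}\right) + \sqrt{35153}\right) = 310681608 \left(- \frac{1}{58} + \sqrt{35153}\right) = - \frac{155340804}{29} + 310681608 \sqrt{35153}$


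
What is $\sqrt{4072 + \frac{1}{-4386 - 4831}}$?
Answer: $\frac{\sqrt{345928969191}}{9217} \approx 63.812$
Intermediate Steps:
$\sqrt{4072 + \frac{1}{-4386 - 4831}} = \sqrt{4072 + \frac{1}{-9217}} = \sqrt{4072 - \frac{1}{9217}} = \sqrt{\frac{37531623}{9217}} = \frac{\sqrt{345928969191}}{9217}$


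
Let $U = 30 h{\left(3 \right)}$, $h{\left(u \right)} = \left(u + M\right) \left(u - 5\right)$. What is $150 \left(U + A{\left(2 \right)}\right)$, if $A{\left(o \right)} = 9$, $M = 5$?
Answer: $-70650$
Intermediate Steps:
$h{\left(u \right)} = \left(-5 + u\right) \left(5 + u\right)$ ($h{\left(u \right)} = \left(u + 5\right) \left(u - 5\right) = \left(5 + u\right) \left(-5 + u\right) = \left(-5 + u\right) \left(5 + u\right)$)
$U = -480$ ($U = 30 \left(-25 + 3^{2}\right) = 30 \left(-25 + 9\right) = 30 \left(-16\right) = -480$)
$150 \left(U + A{\left(2 \right)}\right) = 150 \left(-480 + 9\right) = 150 \left(-471\right) = -70650$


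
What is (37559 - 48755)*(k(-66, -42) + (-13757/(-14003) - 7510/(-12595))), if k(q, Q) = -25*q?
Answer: -59295090245004/3206687 ≈ -1.8491e+7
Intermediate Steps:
(37559 - 48755)*(k(-66, -42) + (-13757/(-14003) - 7510/(-12595))) = (37559 - 48755)*(-25*(-66) + (-13757/(-14003) - 7510/(-12595))) = -11196*(1650 + (-13757*(-1/14003) - 7510*(-1/12595))) = -11196*(1650 + (13757/14003 + 1502/2519)) = -11196*(1650 + 5062399/3206687) = -11196*5296095949/3206687 = -59295090245004/3206687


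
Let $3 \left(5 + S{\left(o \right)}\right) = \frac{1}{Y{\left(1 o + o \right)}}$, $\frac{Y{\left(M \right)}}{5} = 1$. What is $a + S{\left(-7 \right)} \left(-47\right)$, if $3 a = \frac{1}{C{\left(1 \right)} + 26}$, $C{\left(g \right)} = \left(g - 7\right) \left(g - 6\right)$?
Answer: $\frac{194773}{840} \approx 231.87$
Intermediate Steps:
$Y{\left(M \right)} = 5$ ($Y{\left(M \right)} = 5 \cdot 1 = 5$)
$C{\left(g \right)} = \left(-7 + g\right) \left(-6 + g\right)$
$a = \frac{1}{168}$ ($a = \frac{1}{3 \left(\left(42 + 1^{2} - 13\right) + 26\right)} = \frac{1}{3 \left(\left(42 + 1 - 13\right) + 26\right)} = \frac{1}{3 \left(30 + 26\right)} = \frac{1}{3 \cdot 56} = \frac{1}{3} \cdot \frac{1}{56} = \frac{1}{168} \approx 0.0059524$)
$S{\left(o \right)} = - \frac{74}{15}$ ($S{\left(o \right)} = -5 + \frac{1}{3 \cdot 5} = -5 + \frac{1}{3} \cdot \frac{1}{5} = -5 + \frac{1}{15} = - \frac{74}{15}$)
$a + S{\left(-7 \right)} \left(-47\right) = \frac{1}{168} - - \frac{3478}{15} = \frac{1}{168} + \frac{3478}{15} = \frac{194773}{840}$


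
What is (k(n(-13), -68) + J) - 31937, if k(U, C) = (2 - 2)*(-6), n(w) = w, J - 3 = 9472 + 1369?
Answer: -21093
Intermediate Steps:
J = 10844 (J = 3 + (9472 + 1369) = 3 + 10841 = 10844)
k(U, C) = 0 (k(U, C) = 0*(-6) = 0)
(k(n(-13), -68) + J) - 31937 = (0 + 10844) - 31937 = 10844 - 31937 = -21093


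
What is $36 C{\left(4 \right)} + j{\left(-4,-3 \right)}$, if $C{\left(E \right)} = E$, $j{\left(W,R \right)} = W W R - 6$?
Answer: $90$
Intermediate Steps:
$j{\left(W,R \right)} = -6 + R W^{2}$ ($j{\left(W,R \right)} = W^{2} R - 6 = R W^{2} - 6 = -6 + R W^{2}$)
$36 C{\left(4 \right)} + j{\left(-4,-3 \right)} = 36 \cdot 4 - \left(6 + 3 \left(-4\right)^{2}\right) = 144 - 54 = 90$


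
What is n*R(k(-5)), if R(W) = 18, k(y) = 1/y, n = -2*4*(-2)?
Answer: 288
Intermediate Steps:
n = 16 (n = -8*(-2) = 16)
n*R(k(-5)) = 16*18 = 288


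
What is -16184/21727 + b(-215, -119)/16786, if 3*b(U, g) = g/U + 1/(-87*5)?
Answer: -1524423637039/2046566921553 ≈ -0.74487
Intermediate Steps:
b(U, g) = -1/1305 + g/(3*U) (b(U, g) = (g/U + 1/(-87*5))/3 = (g/U - 1/87*⅕)/3 = (g/U - 1/435)/3 = (-1/435 + g/U)/3 = -1/1305 + g/(3*U))
-16184/21727 + b(-215, -119)/16786 = -16184/21727 + ((1/1305)*(-1*(-215) + 435*(-119))/(-215))/16786 = -16184*1/21727 + ((1/1305)*(-1/215)*(215 - 51765))*(1/16786) = -16184/21727 + ((1/1305)*(-1/215)*(-51550))*(1/16786) = -16184/21727 + (2062/11223)*(1/16786) = -16184/21727 + 1031/94194639 = -1524423637039/2046566921553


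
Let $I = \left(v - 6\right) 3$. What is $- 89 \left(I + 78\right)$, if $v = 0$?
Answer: $-5340$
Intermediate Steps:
$I = -18$ ($I = \left(0 - 6\right) 3 = \left(-6\right) 3 = -18$)
$- 89 \left(I + 78\right) = - 89 \left(-18 + 78\right) = \left(-89\right) 60 = -5340$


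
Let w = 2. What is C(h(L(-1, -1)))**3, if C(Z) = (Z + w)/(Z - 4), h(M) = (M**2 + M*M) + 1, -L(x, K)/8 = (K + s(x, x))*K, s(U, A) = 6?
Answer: 32860246427/32675926373 ≈ 1.0056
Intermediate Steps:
L(x, K) = -8*K*(6 + K) (L(x, K) = -8*(K + 6)*K = -8*(6 + K)*K = -8*K*(6 + K))
h(M) = 1 + 2*M**2 (h(M) = (M**2 + M**2) + 1 = 2*M**2 + 1 = 1 + 2*M**2)
C(Z) = (2 + Z)/(-4 + Z) (C(Z) = (Z + 2)/(Z - 4) = (2 + Z)/(-4 + Z))
C(h(L(-1, -1)))**3 = ((2 + (1 + 2*(-8*(-1)*(6 - 1))**2))/(-4 + (1 + 2*(-8*(-1)*(6 - 1))**2)))**3 = ((2 + (1 + 2*(-8*(-1)*5)**2))/(-4 + (1 + 2*(-8*(-1)*5)**2)))**3 = ((2 + (1 + 2*40**2))/(-4 + (1 + 2*40**2)))**3 = ((2 + (1 + 2*1600))/(-4 + (1 + 2*1600)))**3 = ((2 + (1 + 3200))/(-4 + (1 + 3200)))**3 = ((2 + 3201)/(-4 + 3201))**3 = (3203/3197)**3 = 32860246427/32675926373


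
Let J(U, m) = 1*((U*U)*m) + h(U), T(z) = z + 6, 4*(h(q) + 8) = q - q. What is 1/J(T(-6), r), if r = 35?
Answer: -1/8 ≈ -0.12500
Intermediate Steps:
h(q) = -8 (h(q) = -8 + (q - q)/4 = -8 + (1/4)*0 = -8 + 0 = -8)
T(z) = 6 + z
J(U, m) = -8 + m*U**2 (J(U, m) = 1*((U*U)*m) - 8 = 1*(U**2*m) - 8 = 1*(m*U**2) - 8 = m*U**2 - 8 = -8 + m*U**2)
1/J(T(-6), r) = 1/(-8 + 35*(6 - 6)**2) = 1/(-8 + 35*0**2) = 1/(-8 + 35*0) = 1/(-8 + 0) = 1/(-8) = -1/8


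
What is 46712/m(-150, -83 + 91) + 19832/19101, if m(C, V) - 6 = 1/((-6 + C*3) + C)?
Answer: 540773111992/69432135 ≈ 7788.5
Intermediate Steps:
m(C, V) = 6 + 1/(-6 + 4*C) (m(C, V) = 6 + 1/((-6 + C*3) + C) = 6 + 1/((-6 + 3*C) + C) = 6 + 1/(-6 + 4*C))
46712/m(-150, -83 + 91) + 19832/19101 = 46712/(((-35 + 24*(-150))/(2*(-3 + 2*(-150))))) + 19832/19101 = 46712/(((-35 - 3600)/(2*(-3 - 300)))) + 19832*(1/19101) = 46712/(((1/2)*(-3635)/(-303))) + 19832/19101 = 46712/(((1/2)*(-1/303)*(-3635))) + 19832/19101 = 46712/(3635/606) + 19832/19101 = 46712*(606/3635) + 19832/19101 = 28307472/3635 + 19832/19101 = 540773111992/69432135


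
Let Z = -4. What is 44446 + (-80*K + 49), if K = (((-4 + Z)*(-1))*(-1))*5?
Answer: 47695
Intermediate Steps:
K = -40 (K = (((-4 - 4)*(-1))*(-1))*5 = (-8*(-1)*(-1))*5 = (8*(-1))*5 = -8*5 = -40)
44446 + (-80*K + 49) = 44446 + (-80*(-40) + 49) = 44446 + (3200 + 49) = 44446 + 3249 = 47695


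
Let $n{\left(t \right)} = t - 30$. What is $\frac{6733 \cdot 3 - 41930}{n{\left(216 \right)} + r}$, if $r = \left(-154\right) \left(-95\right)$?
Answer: $- \frac{21731}{14816} \approx -1.4667$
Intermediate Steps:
$n{\left(t \right)} = -30 + t$
$r = 14630$
$\frac{6733 \cdot 3 - 41930}{n{\left(216 \right)} + r} = \frac{6733 \cdot 3 - 41930}{\left(-30 + 216\right) + 14630} = \frac{20199 - 41930}{186 + 14630} = - \frac{21731}{14816}$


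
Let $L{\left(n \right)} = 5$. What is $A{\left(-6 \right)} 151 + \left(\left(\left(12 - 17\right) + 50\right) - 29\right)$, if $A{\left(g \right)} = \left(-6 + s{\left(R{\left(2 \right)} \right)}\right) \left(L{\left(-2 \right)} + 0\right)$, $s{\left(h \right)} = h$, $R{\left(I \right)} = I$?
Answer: $-3004$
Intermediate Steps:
$A{\left(g \right)} = -20$ ($A{\left(g \right)} = \left(-6 + 2\right) \left(5 + 0\right) = \left(-4\right) 5 = -20$)
$A{\left(-6 \right)} 151 + \left(\left(\left(12 - 17\right) + 50\right) - 29\right) = \left(-20\right) 151 + \left(\left(\left(12 - 17\right) + 50\right) - 29\right) = -3020 + \left(\left(\left(12 - 17\right) + 50\right) - 29\right) = -3020 + \left(\left(-5 + 50\right) - 29\right) = -3020 + \left(45 - 29\right) = -3020 + 16 = -3004$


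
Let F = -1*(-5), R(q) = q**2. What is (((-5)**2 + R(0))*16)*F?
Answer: 2000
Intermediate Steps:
F = 5
(((-5)**2 + R(0))*16)*F = (((-5)**2 + 0**2)*16)*5 = ((25 + 0)*16)*5 = (25*16)*5 = 400*5 = 2000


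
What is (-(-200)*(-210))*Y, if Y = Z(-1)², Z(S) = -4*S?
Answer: -672000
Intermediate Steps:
Y = 16 (Y = (-4*(-1))² = 4² = 16)
(-(-200)*(-210))*Y = -(-200)*(-210)*16 = -200*210*16 = -42000*16 = -672000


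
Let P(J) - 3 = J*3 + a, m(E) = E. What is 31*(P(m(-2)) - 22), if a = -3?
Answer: -868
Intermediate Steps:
P(J) = 3*J (P(J) = 3 + (J*3 - 3) = 3 + (3*J - 3) = 3 + (-3 + 3*J) = 3*J)
31*(P(m(-2)) - 22) = 31*(3*(-2) - 22) = 31*(-6 - 22) = 31*(-28) = -868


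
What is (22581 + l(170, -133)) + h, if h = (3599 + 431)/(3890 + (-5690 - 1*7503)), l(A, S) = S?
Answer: 208829714/9303 ≈ 22448.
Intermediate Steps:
h = -4030/9303 (h = 4030/(3890 + (-5690 - 7503)) = 4030/(3890 - 13193) = 4030/(-9303) = 4030*(-1/9303) = -4030/9303 ≈ -0.43319)
(22581 + l(170, -133)) + h = (22581 - 133) - 4030/9303 = 22448 - 4030/9303 = 208829714/9303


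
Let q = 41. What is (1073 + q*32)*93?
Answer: 221805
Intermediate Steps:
(1073 + q*32)*93 = (1073 + 41*32)*93 = (1073 + 1312)*93 = 2385*93 = 221805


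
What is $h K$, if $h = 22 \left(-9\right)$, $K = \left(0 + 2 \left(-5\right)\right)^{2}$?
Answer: $-19800$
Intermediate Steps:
$K = 100$ ($K = \left(0 - 10\right)^{2} = \left(-10\right)^{2} = 100$)
$h = -198$
$h K = \left(-198\right) 100 = -19800$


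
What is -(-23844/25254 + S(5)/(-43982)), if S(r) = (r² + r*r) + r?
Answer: 175015963/185120238 ≈ 0.94542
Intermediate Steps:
S(r) = r + 2*r² (S(r) = (r² + r²) + r = 2*r² + r = r + 2*r²)
-(-23844/25254 + S(5)/(-43982)) = -(-23844/25254 + (5*(1 + 2*5))/(-43982)) = -(-23844*1/25254 + (5*(1 + 10))*(-1/43982)) = -(-3974/4209 + (5*11)*(-1/43982)) = -(-3974/4209 + 55*(-1/43982)) = -(-3974/4209 - 55/43982) = -1*(-175015963/185120238) = 175015963/185120238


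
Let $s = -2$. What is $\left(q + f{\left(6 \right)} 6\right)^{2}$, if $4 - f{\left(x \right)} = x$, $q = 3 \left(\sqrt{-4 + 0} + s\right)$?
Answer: $288 - 216 i \approx 288.0 - 216.0 i$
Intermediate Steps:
$q = -6 + 6 i$ ($q = 3 \left(\sqrt{-4 + 0} - 2\right) = 3 \left(\sqrt{-4} - 2\right) = 3 \left(2 i - 2\right) = 3 \left(-2 + 2 i\right) = -6 + 6 i \approx -6.0 + 6.0 i$)
$f{\left(x \right)} = 4 - x$
$\left(q + f{\left(6 \right)} 6\right)^{2} = \left(\left(-6 + 6 i\right) + \left(4 - 6\right) 6\right)^{2} = \left(\left(-6 + 6 i\right) - 12\right)^{2} = \left(-18 + 6 i\right)^{2}$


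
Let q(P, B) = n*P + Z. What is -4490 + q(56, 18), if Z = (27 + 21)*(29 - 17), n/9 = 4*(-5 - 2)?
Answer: -18026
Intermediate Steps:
n = -252 (n = 9*(4*(-5 - 2)) = 9*(4*(-7)) = 9*(-28) = -252)
Z = 576 (Z = 48*12 = 576)
q(P, B) = 576 - 252*P (q(P, B) = -252*P + 576 = 576 - 252*P)
-4490 + q(56, 18) = -4490 + (576 - 252*56) = -4490 + (576 - 14112) = -4490 - 13536 = -18026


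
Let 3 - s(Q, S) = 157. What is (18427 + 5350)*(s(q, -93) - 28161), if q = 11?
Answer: -673245755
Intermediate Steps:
s(Q, S) = -154 (s(Q, S) = 3 - 1*157 = 3 - 157 = -154)
(18427 + 5350)*(s(q, -93) - 28161) = (18427 + 5350)*(-154 - 28161) = 23777*(-28315) = -673245755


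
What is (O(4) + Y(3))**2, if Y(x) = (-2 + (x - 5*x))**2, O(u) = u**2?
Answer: 44944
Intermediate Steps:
Y(x) = (-2 - 4*x)**2
(O(4) + Y(3))**2 = (4**2 + 4*(1 + 2*3)**2)**2 = (16 + 4*(1 + 6)**2)**2 = (16 + 4*7**2)**2 = (16 + 4*49)**2 = (16 + 196)**2 = 212**2 = 44944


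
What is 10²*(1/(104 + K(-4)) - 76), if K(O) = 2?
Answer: -402750/53 ≈ -7599.1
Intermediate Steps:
10²*(1/(104 + K(-4)) - 76) = 10²*(1/(104 + 2) - 76) = 100*(1/106 - 76) = 100*(-8055/106) = -402750/53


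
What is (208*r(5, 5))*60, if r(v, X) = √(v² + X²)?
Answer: 62400*√2 ≈ 88247.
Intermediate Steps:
r(v, X) = √(X² + v²)
(208*r(5, 5))*60 = (208*√(5² + 5²))*60 = (208*√(25 + 25))*60 = (208*√50)*60 = (208*(5*√2))*60 = (1040*√2)*60 = 62400*√2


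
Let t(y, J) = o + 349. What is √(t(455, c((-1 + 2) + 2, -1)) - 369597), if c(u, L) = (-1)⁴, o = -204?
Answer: 2*I*√92363 ≈ 607.83*I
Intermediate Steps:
c(u, L) = 1
t(y, J) = 145 (t(y, J) = -204 + 349 = 145)
√(t(455, c((-1 + 2) + 2, -1)) - 369597) = √(145 - 369597) = √(-369452) = 2*I*√92363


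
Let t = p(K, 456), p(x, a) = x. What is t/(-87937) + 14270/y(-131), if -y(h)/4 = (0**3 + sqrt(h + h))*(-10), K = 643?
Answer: -643/87937 - 1427*I*sqrt(262)/1048 ≈ -0.0073121 - 22.04*I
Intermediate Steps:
t = 643
y(h) = 40*sqrt(2)*sqrt(h) (y(h) = -4*(0**3 + sqrt(h + h))*(-10) = -4*(0 + sqrt(2*h))*(-10) = -4*(0 + sqrt(2)*sqrt(h))*(-10) = -4*sqrt(2)*sqrt(h)*(-10) = -(-40)*sqrt(2)*sqrt(h) = 40*sqrt(2)*sqrt(h))
t/(-87937) + 14270/y(-131) = 643/(-87937) + 14270/((40*sqrt(2)*sqrt(-131))) = 643*(-1/87937) + 14270/((40*sqrt(2)*(I*sqrt(131)))) = -643/87937 + 14270/((40*I*sqrt(262))) = -643/87937 + 14270*(-I*sqrt(262)/10480) = -643/87937 - 1427*I*sqrt(262)/1048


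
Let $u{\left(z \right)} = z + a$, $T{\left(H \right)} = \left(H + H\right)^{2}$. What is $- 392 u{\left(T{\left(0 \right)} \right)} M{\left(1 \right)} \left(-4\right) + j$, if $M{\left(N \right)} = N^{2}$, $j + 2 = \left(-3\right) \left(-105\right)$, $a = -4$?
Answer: $-5959$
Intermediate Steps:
$j = 313$ ($j = -2 - -315 = -2 + 315 = 313$)
$T{\left(H \right)} = 4 H^{2}$ ($T{\left(H \right)} = \left(2 H\right)^{2} = 4 H^{2}$)
$u{\left(z \right)} = -4 + z$ ($u{\left(z \right)} = z - 4 = -4 + z$)
$- 392 u{\left(T{\left(0 \right)} \right)} M{\left(1 \right)} \left(-4\right) + j = - 392 \left(-4 + 4 \cdot 0^{2}\right) 1^{2} \left(-4\right) + 313 = - 392 \left(-4 + 4 \cdot 0\right) 1 \left(-4\right) + 313 = - 392 \left(-4 + 0\right) 1 \left(-4\right) + 313 = - 392 \left(-4\right) 1 \left(-4\right) + 313 = - 392 \left(\left(-4\right) \left(-4\right)\right) + 313 = \left(-392\right) 16 + 313 = -6272 + 313 = -5959$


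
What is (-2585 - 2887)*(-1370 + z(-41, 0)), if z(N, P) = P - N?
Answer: 7272288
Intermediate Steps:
(-2585 - 2887)*(-1370 + z(-41, 0)) = (-2585 - 2887)*(-1370 + (0 - 1*(-41))) = -5472*(-1370 + (0 + 41)) = -5472*(-1370 + 41) = -5472*(-1329) = 7272288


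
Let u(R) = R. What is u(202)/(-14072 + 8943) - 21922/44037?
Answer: -121333412/225865773 ≈ -0.53719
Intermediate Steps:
u(202)/(-14072 + 8943) - 21922/44037 = 202/(-14072 + 8943) - 21922/44037 = 202/(-5129) - 21922*1/44037 = 202*(-1/5129) - 21922/44037 = -202/5129 - 21922/44037 = -121333412/225865773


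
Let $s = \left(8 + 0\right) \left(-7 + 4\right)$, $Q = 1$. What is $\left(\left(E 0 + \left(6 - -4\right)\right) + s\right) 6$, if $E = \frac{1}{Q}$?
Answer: $-84$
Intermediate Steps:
$s = -24$ ($s = 8 \left(-3\right) = -24$)
$E = 1$ ($E = 1^{-1} = 1$)
$\left(\left(E 0 + \left(6 - -4\right)\right) + s\right) 6 = \left(\left(1 \cdot 0 + \left(6 - -4\right)\right) - 24\right) 6 = \left(\left(0 + \left(6 + 4\right)\right) - 24\right) 6 = \left(\left(0 + 10\right) - 24\right) 6 = \left(10 - 24\right) 6 = \left(-14\right) 6 = -84$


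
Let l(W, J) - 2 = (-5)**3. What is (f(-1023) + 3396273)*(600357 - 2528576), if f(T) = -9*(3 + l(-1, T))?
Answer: -6550840604307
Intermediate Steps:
l(W, J) = -123 (l(W, J) = 2 + (-5)**3 = 2 - 125 = -123)
f(T) = 1080 (f(T) = -9*(3 - 123) = -9*(-120) = 1080)
(f(-1023) + 3396273)*(600357 - 2528576) = (1080 + 3396273)*(600357 - 2528576) = 3397353*(-1928219) = -6550840604307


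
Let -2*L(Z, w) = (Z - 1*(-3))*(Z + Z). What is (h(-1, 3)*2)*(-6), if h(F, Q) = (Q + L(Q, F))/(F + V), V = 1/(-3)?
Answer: -135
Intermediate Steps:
L(Z, w) = -Z*(3 + Z) (L(Z, w) = -(Z - 1*(-3))*(Z + Z)/2 = -(Z + 3)*2*Z/2 = -(3 + Z)*2*Z/2 = -Z*(3 + Z))
V = -1/3 (V = 1*(-1/3) = -1/3 ≈ -0.33333)
h(F, Q) = (Q - Q*(3 + Q))/(-1/3 + F) (h(F, Q) = (Q - Q*(3 + Q))/(F - 1/3) = (Q - Q*(3 + Q))/(-1/3 + F))
(h(-1, 3)*2)*(-6) = ((3*3*(-2 - 1*3)/(-1 + 3*(-1)))*2)*(-6) = ((3*3*(-2 - 3)/(-1 - 3))*2)*(-6) = ((3*3*(-5)/(-4))*2)*(-6) = ((3*3*(-1/4)*(-5))*2)*(-6) = ((45/4)*2)*(-6) = (45/2)*(-6) = -135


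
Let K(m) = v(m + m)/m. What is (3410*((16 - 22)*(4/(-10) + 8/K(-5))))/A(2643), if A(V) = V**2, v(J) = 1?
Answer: 275528/2328483 ≈ 0.11833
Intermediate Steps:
K(m) = 1/m
(3410*((16 - 22)*(4/(-10) + 8/K(-5))))/A(2643) = (3410*((16 - 22)*(4/(-10) + 8/(1/(-5)))))/(2643**2) = (3410*(-6*(4*(-1/10) + 8/(-1/5))))/6985449 = (3410*(-6*(-2/5 + 8*(-5))))*(1/6985449) = (3410*(-6*(-2/5 - 40)))*(1/6985449) = (3410*(-6*(-202/5)))*(1/6985449) = (3410*(1212/5))*(1/6985449) = 826584*(1/6985449) = 275528/2328483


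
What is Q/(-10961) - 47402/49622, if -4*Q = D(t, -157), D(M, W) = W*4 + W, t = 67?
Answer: -1058623279/1087813484 ≈ -0.97317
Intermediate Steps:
D(M, W) = 5*W (D(M, W) = 4*W + W = 5*W)
Q = 785/4 (Q = -5*(-157)/4 = -1/4*(-785) = 785/4 ≈ 196.25)
Q/(-10961) - 47402/49622 = (785/4)/(-10961) - 47402/49622 = (785/4)*(-1/10961) - 47402*1/49622 = -785/43844 - 23701/24811 = -1058623279/1087813484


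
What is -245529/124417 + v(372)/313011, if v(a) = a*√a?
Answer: -245529/124417 + 248*√93/104337 ≈ -1.9505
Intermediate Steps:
v(a) = a^(3/2)
-245529/124417 + v(372)/313011 = -245529/124417 + 372^(3/2)/313011 = -245529*1/124417 + (744*√93)*(1/313011) = -245529/124417 + 248*√93/104337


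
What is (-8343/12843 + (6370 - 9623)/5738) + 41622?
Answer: 340796219215/8188126 ≈ 41621.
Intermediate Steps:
(-8343/12843 + (6370 - 9623)/5738) + 41622 = (-8343*1/12843 - 3253*1/5738) + 41622 = (-927/1427 - 3253/5738) + 41622 = -9961157/8188126 + 41622 = 340796219215/8188126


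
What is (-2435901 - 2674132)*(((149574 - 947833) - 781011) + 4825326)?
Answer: -16587453279848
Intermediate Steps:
(-2435901 - 2674132)*(((149574 - 947833) - 781011) + 4825326) = -5110033*((-798259 - 781011) + 4825326) = -5110033*(-1579270 + 4825326) = -5110033*3246056 = -16587453279848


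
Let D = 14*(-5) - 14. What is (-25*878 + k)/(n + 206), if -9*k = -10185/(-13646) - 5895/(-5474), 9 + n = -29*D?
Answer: -1229730533005/147510278349 ≈ -8.3366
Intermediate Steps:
D = -84 (D = -70 - 14 = -84)
n = 2427 (n = -9 - 29*(-84) = -9 + 2436 = 2427)
k = -11349655/56023653 (k = -(-10185/(-13646) - 5895/(-5474))/9 = -(-10185*(-1/13646) - 5895*(-1/5474))/9 = -(10185/13646 + 5895/5474)/9 = -1/9*34048965/18674551 = -11349655/56023653 ≈ -0.20259)
(-25*878 + k)/(n + 206) = (-25*878 - 11349655/56023653)/(2427 + 206) = (-21950 - 11349655/56023653)/2633 = -1229730533005/56023653*1/2633 = -1229730533005/147510278349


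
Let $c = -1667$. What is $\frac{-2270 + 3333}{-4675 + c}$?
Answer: $- \frac{1063}{6342} \approx -0.16761$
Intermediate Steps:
$\frac{-2270 + 3333}{-4675 + c} = \frac{-2270 + 3333}{-4675 - 1667} = \frac{1063}{-6342} = 1063 \left(- \frac{1}{6342}\right) = - \frac{1063}{6342}$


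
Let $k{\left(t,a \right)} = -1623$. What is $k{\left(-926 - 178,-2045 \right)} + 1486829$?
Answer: $1485206$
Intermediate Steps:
$k{\left(-926 - 178,-2045 \right)} + 1486829 = -1623 + 1486829 = 1485206$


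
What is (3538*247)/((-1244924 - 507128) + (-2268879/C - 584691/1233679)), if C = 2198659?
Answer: -62377969720293617/125061553266707189 ≈ -0.49878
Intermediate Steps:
(3538*247)/((-1244924 - 507128) + (-2268879/C - 584691/1233679)) = (3538*247)/((-1244924 - 507128) + (-2268879/2198659 - 584691/1233679)) = 873886/(-1752052 + (-2268879*1/2198659 - 584691*1/1233679)) = 873886/(-1752052 + (-2268879/2198659 - 584691/1233679)) = 873886/(-1752052 - 4084604505210/2712439436461) = 873886/(-4752339024134873182/2712439436461) = 873886*(-2712439436461/4752339024134873182) = -62377969720293617/125061553266707189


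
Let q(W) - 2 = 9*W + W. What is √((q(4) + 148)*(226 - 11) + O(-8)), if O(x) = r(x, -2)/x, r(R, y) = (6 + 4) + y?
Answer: √40849 ≈ 202.11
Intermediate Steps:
q(W) = 2 + 10*W (q(W) = 2 + (9*W + W) = 2 + 10*W)
r(R, y) = 10 + y
O(x) = 8/x (O(x) = (10 - 2)/x = 8/x)
√((q(4) + 148)*(226 - 11) + O(-8)) = √(((2 + 10*4) + 148)*(226 - 11) + 8/(-8)) = √(((2 + 40) + 148)*215 + 8*(-⅛)) = √((42 + 148)*215 - 1) = √(190*215 - 1) = √(40850 - 1) = √40849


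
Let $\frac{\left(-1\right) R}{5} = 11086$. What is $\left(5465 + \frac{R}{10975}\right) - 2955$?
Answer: $\frac{5498364}{2195} \approx 2504.9$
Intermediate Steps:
$R = -55430$ ($R = \left(-5\right) 11086 = -55430$)
$\left(5465 + \frac{R}{10975}\right) - 2955 = \left(5465 - \frac{55430}{10975}\right) - 2955 = \left(5465 - \frac{11086}{2195}\right) - 2955 = \frac{11984589}{2195} - 2955 = \frac{5498364}{2195}$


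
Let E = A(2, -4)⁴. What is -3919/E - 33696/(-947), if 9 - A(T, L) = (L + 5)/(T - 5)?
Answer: 20410833843/582079232 ≈ 35.065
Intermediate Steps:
A(T, L) = 9 - (5 + L)/(-5 + T) (A(T, L) = 9 - (L + 5)/(T - 5) = 9 - (5 + L)/(-5 + T))
E = 614656/81 (E = ((-50 - 1*(-4) + 9*2)/(-5 + 2))⁴ = ((-50 + 4 + 18)/(-3))⁴ = (-⅓*(-28))⁴ = (28/3)⁴ = 614656/81 ≈ 7588.3)
-3919/E - 33696/(-947) = -3919/614656/81 - 33696/(-947) = -3919*81/614656 - 33696*(-1/947) = -317439/614656 + 33696/947 = 20410833843/582079232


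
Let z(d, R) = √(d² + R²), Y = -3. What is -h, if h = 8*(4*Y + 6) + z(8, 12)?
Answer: 48 - 4*√13 ≈ 33.578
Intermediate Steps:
z(d, R) = √(R² + d²)
h = -48 + 4*√13 (h = 8*(4*(-3) + 6) + √(12² + 8²) = 8*(-12 + 6) + √(144 + 64) = 8*(-6) + √208 = -48 + 4*√13 ≈ -33.578)
-h = -(-48 + 4*√13) = 48 - 4*√13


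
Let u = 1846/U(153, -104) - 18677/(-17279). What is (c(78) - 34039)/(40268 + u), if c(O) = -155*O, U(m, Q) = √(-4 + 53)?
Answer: -5579440937/4902563177 ≈ -1.1381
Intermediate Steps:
U(m, Q) = 7 (U(m, Q) = √49 = 7)
u = 32027773/120953 (u = 1846/7 - 18677/(-17279) = 1846*(⅐) - 18677*(-1/17279) = 1846/7 + 18677/17279 = 32027773/120953 ≈ 264.79)
(c(78) - 34039)/(40268 + u) = (-155*78 - 34039)/(40268 + 32027773/120953) = (-12090 - 34039)/(4902563177/120953) = -46129*120953/4902563177 = -5579440937/4902563177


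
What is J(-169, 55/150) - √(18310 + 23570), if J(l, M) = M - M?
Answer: -2*√10470 ≈ -204.65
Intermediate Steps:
J(l, M) = 0
J(-169, 55/150) - √(18310 + 23570) = 0 - √(18310 + 23570) = 0 - √41880 = 0 - 2*√10470 = -2*√10470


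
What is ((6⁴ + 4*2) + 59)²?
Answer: 1857769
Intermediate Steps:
((6⁴ + 4*2) + 59)² = ((1296 + 8) + 59)² = (1304 + 59)² = 1363² = 1857769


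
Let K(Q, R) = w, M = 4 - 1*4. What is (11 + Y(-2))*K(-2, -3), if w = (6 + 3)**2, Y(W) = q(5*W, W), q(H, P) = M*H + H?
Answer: 81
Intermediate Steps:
M = 0 (M = 4 - 4 = 0)
q(H, P) = H (q(H, P) = 0*H + H = 0 + H = H)
Y(W) = 5*W
w = 81 (w = 9**2 = 81)
K(Q, R) = 81
(11 + Y(-2))*K(-2, -3) = (11 + 5*(-2))*81 = (11 - 10)*81 = 1*81 = 81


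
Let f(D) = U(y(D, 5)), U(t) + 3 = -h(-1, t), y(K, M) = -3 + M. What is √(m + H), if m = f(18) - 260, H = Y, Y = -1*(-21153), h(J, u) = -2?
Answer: 2*√5223 ≈ 144.54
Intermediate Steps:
U(t) = -1 (U(t) = -3 - 1*(-2) = -3 + 2 = -1)
f(D) = -1
Y = 21153
H = 21153
m = -261 (m = -1 - 260 = -261)
√(m + H) = √(-261 + 21153) = √20892 = 2*√5223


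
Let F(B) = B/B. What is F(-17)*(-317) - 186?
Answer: -503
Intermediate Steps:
F(B) = 1
F(-17)*(-317) - 186 = 1*(-317) - 186 = -317 - 186 = -503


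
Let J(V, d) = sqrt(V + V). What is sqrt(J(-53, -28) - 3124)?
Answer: sqrt(-3124 + I*sqrt(106)) ≈ 0.0921 + 55.893*I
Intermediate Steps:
J(V, d) = sqrt(2)*sqrt(V) (J(V, d) = sqrt(2*V) = sqrt(2)*sqrt(V))
sqrt(J(-53, -28) - 3124) = sqrt(sqrt(2)*sqrt(-53) - 3124) = sqrt(sqrt(2)*(I*sqrt(53)) - 3124) = sqrt(I*sqrt(106) - 3124) = sqrt(-3124 + I*sqrt(106))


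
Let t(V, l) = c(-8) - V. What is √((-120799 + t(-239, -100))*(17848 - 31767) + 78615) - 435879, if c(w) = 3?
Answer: -435879 + √1678111498 ≈ -3.9491e+5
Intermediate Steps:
t(V, l) = 3 - V
√((-120799 + t(-239, -100))*(17848 - 31767) + 78615) - 435879 = √((-120799 + (3 - 1*(-239)))*(17848 - 31767) + 78615) - 435879 = √((-120799 + (3 + 239))*(-13919) + 78615) - 435879 = √((-120799 + 242)*(-13919) + 78615) - 435879 = √(-120557*(-13919) + 78615) - 435879 = √(1678032883 + 78615) - 435879 = √1678111498 - 435879 = -435879 + √1678111498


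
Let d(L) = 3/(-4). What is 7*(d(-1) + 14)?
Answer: 371/4 ≈ 92.750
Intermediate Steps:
d(L) = -¾ (d(L) = 3*(-¼) = -¾)
7*(d(-1) + 14) = 7*(-¾ + 14) = 7*(53/4) = 371/4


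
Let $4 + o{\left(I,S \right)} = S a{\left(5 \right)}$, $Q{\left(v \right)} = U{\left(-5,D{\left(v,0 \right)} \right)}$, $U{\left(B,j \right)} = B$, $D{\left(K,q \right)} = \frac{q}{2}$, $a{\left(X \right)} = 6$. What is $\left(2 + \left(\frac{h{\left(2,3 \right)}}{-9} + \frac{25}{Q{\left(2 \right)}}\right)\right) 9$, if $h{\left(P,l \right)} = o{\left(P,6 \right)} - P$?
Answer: $-57$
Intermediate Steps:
$D{\left(K,q \right)} = \frac{q}{2}$ ($D{\left(K,q \right)} = q \frac{1}{2} = \frac{q}{2}$)
$Q{\left(v \right)} = -5$
$o{\left(I,S \right)} = -4 + 6 S$ ($o{\left(I,S \right)} = -4 + S 6 = -4 + 6 S$)
$h{\left(P,l \right)} = 32 - P$ ($h{\left(P,l \right)} = \left(-4 + 6 \cdot 6\right) - P = \left(-4 + 36\right) - P = 32 - P$)
$\left(2 + \left(\frac{h{\left(2,3 \right)}}{-9} + \frac{25}{Q{\left(2 \right)}}\right)\right) 9 = \left(2 + \left(\frac{32 - 2}{-9} + \frac{25}{-5}\right)\right) 9 = \left(2 + \left(\left(32 - 2\right) \left(- \frac{1}{9}\right) + 25 \left(- \frac{1}{5}\right)\right)\right) 9 = \left(2 + \left(30 \left(- \frac{1}{9}\right) - 5\right)\right) 9 = \left(2 - \frac{25}{3}\right) 9 = \left(- \frac{19}{3}\right) 9 = -57$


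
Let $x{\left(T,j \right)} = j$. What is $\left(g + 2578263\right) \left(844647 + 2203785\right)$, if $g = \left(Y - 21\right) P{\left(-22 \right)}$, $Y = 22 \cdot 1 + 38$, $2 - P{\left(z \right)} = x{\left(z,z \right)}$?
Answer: $7862512765968$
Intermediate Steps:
$P{\left(z \right)} = 2 - z$
$Y = 60$ ($Y = 22 + 38 = 60$)
$g = 936$ ($g = \left(60 - 21\right) \left(2 - -22\right) = 39 \left(2 + 22\right) = 39 \cdot 24 = 936$)
$\left(g + 2578263\right) \left(844647 + 2203785\right) = \left(936 + 2578263\right) \left(844647 + 2203785\right) = 2579199 \cdot 3048432 = 7862512765968$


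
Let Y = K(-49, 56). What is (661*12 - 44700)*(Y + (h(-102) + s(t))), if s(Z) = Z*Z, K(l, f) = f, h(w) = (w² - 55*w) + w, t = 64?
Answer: -737713152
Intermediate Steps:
h(w) = w² - 54*w
Y = 56
s(Z) = Z²
(661*12 - 44700)*(Y + (h(-102) + s(t))) = (661*12 - 44700)*(56 + (-102*(-54 - 102) + 64²)) = (7932 - 44700)*(56 + (-102*(-156) + 4096)) = -36768*(56 + (15912 + 4096)) = -36768*(56 + 20008) = -36768*20064 = -737713152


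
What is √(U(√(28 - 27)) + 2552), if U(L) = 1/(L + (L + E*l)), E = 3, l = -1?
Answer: √2551 ≈ 50.507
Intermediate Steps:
U(L) = 1/(-3 + 2*L) (U(L) = 1/(L + (L + 3*(-1))) = 1/(L + (L - 3)) = 1/(L + (-3 + L)) = 1/(-3 + 2*L))
√(U(√(28 - 27)) + 2552) = √(1/(-3 + 2*√(28 - 27)) + 2552) = √(1/(-3 + 2*√1) + 2552) = √(1/(-3 + 2*1) + 2552) = √(1/(-3 + 2) + 2552) = √(1/(-1) + 2552) = √(-1 + 2552) = √2551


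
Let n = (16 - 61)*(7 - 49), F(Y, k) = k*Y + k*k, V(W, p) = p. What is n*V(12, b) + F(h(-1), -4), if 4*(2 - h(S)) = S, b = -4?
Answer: -7553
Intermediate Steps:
h(S) = 2 - S/4
F(Y, k) = k² + Y*k (F(Y, k) = Y*k + k² = k² + Y*k)
n = 1890 (n = -45*(-42) = 1890)
n*V(12, b) + F(h(-1), -4) = 1890*(-4) - 4*((2 - ¼*(-1)) - 4) = -7560 - 4*((2 + ¼) - 4) = -7560 - 4*(9/4 - 4) = -7560 - 4*(-7/4) = -7560 + 7 = -7553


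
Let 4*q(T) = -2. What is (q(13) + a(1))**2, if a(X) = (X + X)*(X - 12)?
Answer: 2025/4 ≈ 506.25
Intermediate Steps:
q(T) = -1/2 (q(T) = (1/4)*(-2) = -1/2)
a(X) = 2*X*(-12 + X) (a(X) = (2*X)*(-12 + X) = 2*X*(-12 + X))
(q(13) + a(1))**2 = (-1/2 + 2*1*(-12 + 1))**2 = (-1/2 + 2*1*(-11))**2 = (-1/2 - 22)**2 = (-45/2)**2 = 2025/4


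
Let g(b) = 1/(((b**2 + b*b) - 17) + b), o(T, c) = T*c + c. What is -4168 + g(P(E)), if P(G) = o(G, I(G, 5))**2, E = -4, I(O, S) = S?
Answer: -422876943/101458 ≈ -4168.0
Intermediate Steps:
o(T, c) = c + T*c
P(G) = (5 + 5*G)**2 (P(G) = (5*(1 + G))**2 = (5 + 5*G)**2)
g(b) = 1/(-17 + b + 2*b**2) (g(b) = 1/(((b**2 + b**2) - 17) + b) = 1/((2*b**2 - 17) + b) = 1/((-17 + 2*b**2) + b) = 1/(-17 + b + 2*b**2))
-4168 + g(P(E)) = -4168 + 1/(-17 + 25*(1 - 4)**2 + 2*(25*(1 - 4)**2)**2) = -4168 + 1/(-17 + 25*(-3)**2 + 2*(25*(-3)**2)**2) = -4168 + 1/(-17 + 25*9 + 2*(25*9)**2) = -4168 + 1/(-17 + 225 + 2*225**2) = -4168 + 1/(-17 + 225 + 2*50625) = -4168 + 1/(-17 + 225 + 101250) = -4168 + 1/101458 = -422876943/101458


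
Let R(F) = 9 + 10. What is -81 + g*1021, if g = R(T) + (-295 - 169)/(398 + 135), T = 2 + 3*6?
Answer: 9822750/533 ≈ 18429.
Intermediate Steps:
T = 20 (T = 2 + 18 = 20)
R(F) = 19
g = 9663/533 (g = 19 + (-295 - 169)/(398 + 135) = 19 - 464/533 = 9663/533 ≈ 18.129)
-81 + g*1021 = -81 + (9663/533)*1021 = -81 + 9865923/533 = 9822750/533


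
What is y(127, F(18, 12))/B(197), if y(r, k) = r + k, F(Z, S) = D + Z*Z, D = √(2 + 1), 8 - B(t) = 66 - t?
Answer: 451/139 + √3/139 ≈ 3.2571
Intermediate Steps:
B(t) = -58 + t (B(t) = 8 - (66 - t) = 8 + (-66 + t) = -58 + t)
D = √3 ≈ 1.7320
F(Z, S) = √3 + Z² (F(Z, S) = √3 + Z*Z = √3 + Z²)
y(r, k) = k + r
y(127, F(18, 12))/B(197) = ((√3 + 18²) + 127)/(-58 + 197) = ((√3 + 324) + 127)/139 = ((324 + √3) + 127)*(1/139) = (451 + √3)*(1/139) = 451/139 + √3/139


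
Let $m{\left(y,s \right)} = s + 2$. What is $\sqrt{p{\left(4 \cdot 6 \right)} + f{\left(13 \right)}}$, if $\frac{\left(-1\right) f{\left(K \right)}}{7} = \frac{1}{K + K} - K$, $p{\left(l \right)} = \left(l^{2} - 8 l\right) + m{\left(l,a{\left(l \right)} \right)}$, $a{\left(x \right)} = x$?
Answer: $\frac{\sqrt{338494}}{26} \approx 22.377$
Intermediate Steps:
$m{\left(y,s \right)} = 2 + s$
$p{\left(l \right)} = 2 + l^{2} - 7 l$ ($p{\left(l \right)} = \left(l^{2} - 8 l\right) + \left(2 + l\right) = 2 + l^{2} - 7 l$)
$f{\left(K \right)} = 7 K - \frac{7}{2 K}$ ($f{\left(K \right)} = - 7 \left(\frac{1}{K + K} - K\right) = - 7 \left(\frac{1}{2 K} - K\right) = 7 K - \frac{7}{2 K}$)
$\sqrt{p{\left(4 \cdot 6 \right)} + f{\left(13 \right)}} = \sqrt{\left(2 + \left(4 \cdot 6\right)^{2} - 7 \cdot 4 \cdot 6\right) + \left(7 \cdot 13 - \frac{7}{2 \cdot 13}\right)} = \sqrt{\left(2 + 24^{2} - 168\right) + \left(91 - \frac{7}{26}\right)} = \sqrt{\left(2 + 576 - 168\right) + \left(91 - \frac{7}{26}\right)} = \sqrt{410 + \frac{2359}{26}} = \sqrt{\frac{13019}{26}} = \frac{\sqrt{338494}}{26}$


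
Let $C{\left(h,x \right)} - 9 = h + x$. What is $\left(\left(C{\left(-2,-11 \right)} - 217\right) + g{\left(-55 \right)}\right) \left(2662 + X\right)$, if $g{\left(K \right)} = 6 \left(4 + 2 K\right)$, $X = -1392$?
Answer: $-1088390$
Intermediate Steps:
$C{\left(h,x \right)} = 9 + h + x$ ($C{\left(h,x \right)} = 9 + \left(h + x\right) = 9 + h + x$)
$g{\left(K \right)} = 24 + 12 K$
$\left(\left(C{\left(-2,-11 \right)} - 217\right) + g{\left(-55 \right)}\right) \left(2662 + X\right) = \left(\left(\left(9 - 2 - 11\right) - 217\right) + \left(24 + 12 \left(-55\right)\right)\right) \left(2662 - 1392\right) = \left(\left(-4 - 217\right) + \left(24 - 660\right)\right) 1270 = \left(-221 - 636\right) 1270 = \left(-857\right) 1270 = -1088390$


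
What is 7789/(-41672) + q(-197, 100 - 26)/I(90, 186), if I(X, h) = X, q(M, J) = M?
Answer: -4455197/1875240 ≈ -2.3758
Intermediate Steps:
7789/(-41672) + q(-197, 100 - 26)/I(90, 186) = 7789/(-41672) - 197/90 = 7789*(-1/41672) - 197*1/90 = -7789/41672 - 197/90 = -4455197/1875240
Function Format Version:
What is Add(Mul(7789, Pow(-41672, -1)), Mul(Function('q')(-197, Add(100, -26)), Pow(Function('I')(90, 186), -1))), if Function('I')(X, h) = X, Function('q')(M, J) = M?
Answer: Rational(-4455197, 1875240) ≈ -2.3758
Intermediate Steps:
Add(Mul(7789, Pow(-41672, -1)), Mul(Function('q')(-197, Add(100, -26)), Pow(Function('I')(90, 186), -1))) = Add(Mul(7789, Pow(-41672, -1)), Mul(-197, Pow(90, -1))) = Add(Mul(7789, Rational(-1, 41672)), Mul(-197, Rational(1, 90))) = Add(Rational(-7789, 41672), Rational(-197, 90)) = Rational(-4455197, 1875240)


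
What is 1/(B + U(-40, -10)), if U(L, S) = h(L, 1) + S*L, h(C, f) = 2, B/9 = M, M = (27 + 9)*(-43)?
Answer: -1/13530 ≈ -7.3910e-5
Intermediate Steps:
M = -1548 (M = 36*(-43) = -1548)
B = -13932 (B = 9*(-1548) = -13932)
U(L, S) = 2 + L*S (U(L, S) = 2 + S*L = 2 + L*S)
1/(B + U(-40, -10)) = 1/(-13932 + (2 - 40*(-10))) = 1/(-13932 + (2 + 400)) = 1/(-13932 + 402) = 1/(-13530) = -1/13530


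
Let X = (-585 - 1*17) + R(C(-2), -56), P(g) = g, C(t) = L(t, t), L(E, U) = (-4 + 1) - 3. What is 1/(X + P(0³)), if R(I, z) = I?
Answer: -1/608 ≈ -0.0016447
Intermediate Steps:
L(E, U) = -6 (L(E, U) = -3 - 3 = -6)
C(t) = -6
X = -608 (X = (-585 - 1*17) - 6 = (-585 - 17) - 6 = -602 - 6 = -608)
1/(X + P(0³)) = 1/(-608 + 0³) = 1/(-608 + 0) = 1/(-608) = -1/608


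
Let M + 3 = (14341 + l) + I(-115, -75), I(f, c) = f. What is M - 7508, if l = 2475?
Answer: 9190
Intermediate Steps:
M = 16698 (M = -3 + ((14341 + 2475) - 115) = -3 + (16816 - 115) = -3 + 16701 = 16698)
M - 7508 = 16698 - 7508 = 9190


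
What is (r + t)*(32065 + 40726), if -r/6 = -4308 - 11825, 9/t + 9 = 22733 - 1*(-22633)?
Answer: 106528825251315/15119 ≈ 7.0460e+9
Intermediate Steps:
t = 3/15119 (t = 9/(-9 + (22733 - 1*(-22633))) = 9/(-9 + (22733 + 22633)) = 9/(-9 + 45366) = 9/45357 = 9*(1/45357) = 3/15119 ≈ 0.00019843)
r = 96798 (r = -6*(-4308 - 11825) = -6*(-16133) = 96798)
(r + t)*(32065 + 40726) = (96798 + 3/15119)*(32065 + 40726) = (1463488965/15119)*72791 = 106528825251315/15119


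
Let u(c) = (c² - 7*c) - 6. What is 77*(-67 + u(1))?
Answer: -6083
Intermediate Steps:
u(c) = -6 + c² - 7*c
77*(-67 + u(1)) = 77*(-67 + (-6 + 1² - 7*1)) = 77*(-67 + (-6 + 1 - 7)) = 77*(-67 - 12) = 77*(-79) = -6083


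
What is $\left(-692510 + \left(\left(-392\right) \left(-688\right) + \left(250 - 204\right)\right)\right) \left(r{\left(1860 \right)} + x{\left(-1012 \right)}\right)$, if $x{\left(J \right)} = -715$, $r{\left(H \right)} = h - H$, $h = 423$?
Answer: $909796736$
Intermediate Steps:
$r{\left(H \right)} = 423 - H$
$\left(-692510 + \left(\left(-392\right) \left(-688\right) + \left(250 - 204\right)\right)\right) \left(r{\left(1860 \right)} + x{\left(-1012 \right)}\right) = \left(-692510 + \left(\left(-392\right) \left(-688\right) + \left(250 - 204\right)\right)\right) \left(\left(423 - 1860\right) - 715\right) = \left(-692510 + \left(269696 + \left(250 - 204\right)\right)\right) \left(\left(423 - 1860\right) - 715\right) = \left(-692510 + \left(269696 + 46\right)\right) \left(-1437 - 715\right) = \left(-692510 + 269742\right) \left(-2152\right) = \left(-422768\right) \left(-2152\right) = 909796736$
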